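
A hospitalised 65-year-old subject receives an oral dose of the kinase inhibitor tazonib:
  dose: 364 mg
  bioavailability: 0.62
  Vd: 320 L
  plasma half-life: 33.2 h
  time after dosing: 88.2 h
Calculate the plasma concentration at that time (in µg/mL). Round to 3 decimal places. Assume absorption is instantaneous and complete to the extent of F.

0.112 µg/mL

Amount reaching circulation = F × Dose = 0.62 × 364.0 = 225.7 mg
C₀ = F·Dose / Vd = 225.7 / 320 = 0.7053 mg/L
k = ln2 / t½ = 0.693147 / 33.2 = 0.02088 h⁻¹
C = C₀ · e^(−k·t) = 0.7053 × e^(−0.02088 × 88.2)
  = 0.7053 × 0.1586 = 0.1119 mg/L
(0.1119 mg/L = 0.1119 µg/mL)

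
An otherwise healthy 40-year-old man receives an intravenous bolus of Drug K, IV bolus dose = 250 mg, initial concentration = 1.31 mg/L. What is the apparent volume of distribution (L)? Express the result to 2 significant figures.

190 L

Vd = Dose / C₀ = 250.0 / 1.31 = 190.8 L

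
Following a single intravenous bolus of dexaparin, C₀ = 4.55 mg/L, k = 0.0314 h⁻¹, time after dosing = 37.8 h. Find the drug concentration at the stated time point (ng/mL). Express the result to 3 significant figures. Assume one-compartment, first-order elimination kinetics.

C = C₀ · e^(−k·t) = 4.550 × e^(−0.03140 × 37.8)
  = 4.550 × 0.3052 = 1.389 mg/L
Convert: 1.389 mg/L × 1000 = 1389 ng/mL

1390 ng/mL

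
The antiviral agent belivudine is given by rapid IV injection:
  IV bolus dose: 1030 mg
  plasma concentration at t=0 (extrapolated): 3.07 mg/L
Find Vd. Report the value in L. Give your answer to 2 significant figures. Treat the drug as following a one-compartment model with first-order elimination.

340 L

Vd = Dose / C₀ = 1030 / 3.07 = 335.5 L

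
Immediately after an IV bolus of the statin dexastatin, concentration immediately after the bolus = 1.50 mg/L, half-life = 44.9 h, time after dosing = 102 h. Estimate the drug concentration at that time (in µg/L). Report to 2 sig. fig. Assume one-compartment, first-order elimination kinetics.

k = ln2 / t½ = 0.693147 / 44.9 = 0.01544 h⁻¹
C = C₀ · e^(−k·t) = 1.500 × e^(−0.01544 × 102)
  = 1.500 × 0.2070 = 0.3105 mg/L
Convert: 0.3105 mg/L × 1000 = 310.5 µg/L

310 µg/L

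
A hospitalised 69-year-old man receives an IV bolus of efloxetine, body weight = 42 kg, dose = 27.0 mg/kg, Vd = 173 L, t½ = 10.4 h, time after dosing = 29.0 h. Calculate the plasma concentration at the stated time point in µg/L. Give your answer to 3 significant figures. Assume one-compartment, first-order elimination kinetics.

Total dose = 27.0 × 42 = 1134 mg
C₀ = Dose / Vd = 1134 / 173 = 6.555 mg/L
k = ln2 / t½ = 0.693147 / 10.4 = 0.06665 h⁻¹
C = C₀ · e^(−k·t) = 6.555 × e^(−0.06665 × 29.0)
  = 6.555 × 0.1447 = 0.9485 mg/L
Convert: 0.9485 mg/L × 1000 = 948.5 µg/L

949 µg/L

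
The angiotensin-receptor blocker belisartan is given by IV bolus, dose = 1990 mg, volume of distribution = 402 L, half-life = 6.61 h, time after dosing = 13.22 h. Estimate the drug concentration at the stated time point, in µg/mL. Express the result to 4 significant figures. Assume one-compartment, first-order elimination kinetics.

C₀ = Dose / Vd = 1990 / 402 = 4.950 mg/L
k = ln2 / t½ = 0.693147 / 6.61 = 0.1049 h⁻¹
t / t½ = 13.22 / 6.61 = 2 half-lives
C = C₀ × (1/2)^2 = 4.950 × 0.2500 = 1.238 mg/L
(1.238 mg/L = 1.238 µg/mL)

1.238 µg/mL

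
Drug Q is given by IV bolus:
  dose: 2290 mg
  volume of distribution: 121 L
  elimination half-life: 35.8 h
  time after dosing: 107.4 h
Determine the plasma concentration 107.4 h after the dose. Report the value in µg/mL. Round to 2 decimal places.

C₀ = Dose / Vd = 2290 / 121 = 18.93 mg/L
k = ln2 / t½ = 0.693147 / 35.8 = 0.01936 h⁻¹
t / t½ = 107.4 / 35.8 = 3 half-lives
C = C₀ × (1/2)^3 = 18.93 × 0.1250 = 2.366 mg/L
(2.366 mg/L = 2.366 µg/mL)

2.37 µg/mL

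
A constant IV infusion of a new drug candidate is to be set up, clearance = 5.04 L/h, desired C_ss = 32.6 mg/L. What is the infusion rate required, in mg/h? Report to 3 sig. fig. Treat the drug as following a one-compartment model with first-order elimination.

164 mg/h

At steady state, infusion rate R₀ = Css × CL = 32.6 × 5.040 = 164.3 mg/h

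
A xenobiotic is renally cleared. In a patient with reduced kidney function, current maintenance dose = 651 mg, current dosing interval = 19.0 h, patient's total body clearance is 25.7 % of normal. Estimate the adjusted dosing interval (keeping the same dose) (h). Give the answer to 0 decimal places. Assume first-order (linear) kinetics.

74 h

To keep the same average steady-state level, dosing rate must scale with clearance.
CL ratio = 25.7 / 100 = 0.2570
New interval (same dose) = 19.0 / 0.2570 = 73.93 h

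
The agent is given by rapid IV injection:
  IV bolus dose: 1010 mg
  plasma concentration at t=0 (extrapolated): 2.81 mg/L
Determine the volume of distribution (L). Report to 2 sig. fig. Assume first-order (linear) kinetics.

360 L

Vd = Dose / C₀ = 1010 / 2.81 = 359.4 L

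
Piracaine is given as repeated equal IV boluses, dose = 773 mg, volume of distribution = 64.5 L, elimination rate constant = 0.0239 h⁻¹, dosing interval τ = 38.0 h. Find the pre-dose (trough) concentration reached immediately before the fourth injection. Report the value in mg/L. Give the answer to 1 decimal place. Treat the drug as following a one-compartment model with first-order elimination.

7.6 mg/L

C₀ per dose = Dose / Vd = 773 / 64.5 = 11.98 mg/L
Fraction remaining after one interval: r = e^(−kτ) = e^(−0.02390 × 38.0) = 0.4032
Before dose 4, 3 doses have been given (aged 1τ, 2τ, 3τ).
C_trough = C₀ × (r + r² + … + r^3) = C₀ × r(1−r^3)/(1−r)
        = 11.98 × 0.4032 × (1 − 0.06555) / (1 − 0.4032) = 7.563 mg/L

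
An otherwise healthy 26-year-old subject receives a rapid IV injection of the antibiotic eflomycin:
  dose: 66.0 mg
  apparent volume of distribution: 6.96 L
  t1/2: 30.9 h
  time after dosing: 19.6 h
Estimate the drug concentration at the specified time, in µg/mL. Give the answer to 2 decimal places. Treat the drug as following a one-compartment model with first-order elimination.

6.11 µg/mL

C₀ = Dose / Vd = 66.00 / 6.96 = 9.483 mg/L
k = ln2 / t½ = 0.693147 / 30.9 = 0.02243 h⁻¹
C = C₀ · e^(−k·t) = 9.483 × e^(−0.02243 × 19.6)
  = 9.483 × 0.6443 = 6.110 mg/L
(6.110 mg/L = 6.110 µg/mL)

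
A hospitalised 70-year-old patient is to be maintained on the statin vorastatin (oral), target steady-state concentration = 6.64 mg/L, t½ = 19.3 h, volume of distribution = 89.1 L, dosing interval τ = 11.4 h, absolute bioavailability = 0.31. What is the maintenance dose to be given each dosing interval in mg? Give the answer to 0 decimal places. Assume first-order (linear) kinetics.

781 mg

k = ln2 / t½ = 0.693147 / 19.3 = 0.03591 h⁻¹
CL = k × Vd = 0.03591 × 89.1 = 3.200 L/h
At steady state, F × (Dose/τ) = Css × CL.
Dose = Css × CL × τ / F = 6.64 × 3.200 × 11.4 / 0.31 = 781.4 mg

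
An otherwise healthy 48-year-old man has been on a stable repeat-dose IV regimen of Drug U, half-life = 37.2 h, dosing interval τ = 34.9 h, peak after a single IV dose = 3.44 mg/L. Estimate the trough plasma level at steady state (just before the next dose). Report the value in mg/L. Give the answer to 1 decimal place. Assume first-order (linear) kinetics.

k = ln2 / t½ = 0.693147 / 37.2 = 0.01863 h⁻¹
e^(−kτ) = e^(−0.01863 × 34.9) = 0.5219
Accumulation ratio R = 1 / (1 − e^(−kτ)) = 1 / (1 − 0.5219) = 2.092
Steady-state trough = C₀ × R × e^(−kτ) = 3.44 × 2.092 × 0.5219 = 3.756 mg/L

3.8 mg/L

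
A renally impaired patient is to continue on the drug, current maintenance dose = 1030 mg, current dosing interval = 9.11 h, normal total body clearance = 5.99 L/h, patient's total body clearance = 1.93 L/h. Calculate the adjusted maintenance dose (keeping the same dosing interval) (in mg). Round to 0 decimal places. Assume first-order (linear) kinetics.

To keep the same average steady-state level, dosing rate must scale with clearance.
CL ratio = 1.93 / 5.99 = 0.3222
New dose (same interval) = 1030 × 0.3222 = 331.9 mg

332 mg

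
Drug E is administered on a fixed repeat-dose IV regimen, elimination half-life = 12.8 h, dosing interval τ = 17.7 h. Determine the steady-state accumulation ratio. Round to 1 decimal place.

1.6

k = ln2 / t½ = 0.693147 / 12.8 = 0.05415 h⁻¹
e^(−kτ) = e^(−0.05415 × 17.7) = 0.3835
Accumulation ratio R = 1 / (1 − e^(−kτ)) = 1 / (1 − 0.3835) = 1.622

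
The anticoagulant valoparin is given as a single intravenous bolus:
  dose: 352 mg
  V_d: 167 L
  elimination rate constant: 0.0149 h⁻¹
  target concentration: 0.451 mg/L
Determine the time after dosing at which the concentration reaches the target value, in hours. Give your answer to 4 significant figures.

103.5 h

C₀ = Dose / Vd = 352.0 / 167 = 2.108 mg/L
t = ln(C₀ / C) / k = ln(2.108 / 0.451) / 0.01490
  = ln(4.674) / 0.01490 = 1.542 / 0.01490 = 103.5 h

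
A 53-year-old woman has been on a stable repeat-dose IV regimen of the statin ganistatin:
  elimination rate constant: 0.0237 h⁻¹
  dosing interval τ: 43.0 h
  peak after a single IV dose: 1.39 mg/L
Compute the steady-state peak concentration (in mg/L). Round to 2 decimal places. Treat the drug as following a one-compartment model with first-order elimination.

2.18 mg/L

e^(−kτ) = e^(−0.02370 × 43.0) = 0.3609
Accumulation ratio R = 1 / (1 − e^(−kτ)) = 1 / (1 − 0.3609) = 1.565
Steady-state peak = C₀ × R = 1.39 × 1.565 = 2.175 mg/L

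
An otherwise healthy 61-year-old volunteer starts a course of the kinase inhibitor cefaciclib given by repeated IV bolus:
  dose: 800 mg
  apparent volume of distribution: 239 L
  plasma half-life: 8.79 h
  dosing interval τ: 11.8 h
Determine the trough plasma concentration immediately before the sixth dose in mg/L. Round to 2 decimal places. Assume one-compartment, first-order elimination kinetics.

C₀ per dose = Dose / Vd = 800 / 239 = 3.347 mg/L
k = ln2 / t½ = 0.693147 / 8.79 = 0.07886 h⁻¹
Fraction remaining after one interval: r = e^(−kτ) = e^(−0.07886 × 11.8) = 0.3943
Before dose 6, 5 doses have been given (aged 1τ, 2τ, 3τ, 4τ, 5τ).
C_trough = C₀ × (r + r² + … + r^5) = C₀ × r(1−r^5)/(1−r)
        = 3.347 × 0.3943 × (1 − 0.009531) / (1 − 0.3943) = 2.158 mg/L

2.16 mg/L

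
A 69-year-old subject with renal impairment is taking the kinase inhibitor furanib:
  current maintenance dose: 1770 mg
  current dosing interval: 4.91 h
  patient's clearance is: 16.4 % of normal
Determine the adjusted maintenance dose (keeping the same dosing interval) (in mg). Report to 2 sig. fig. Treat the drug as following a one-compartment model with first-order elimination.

To keep the same average steady-state level, dosing rate must scale with clearance.
CL ratio = 16.4 / 100 = 0.1640
New dose (same interval) = 1770 × 0.1640 = 290.3 mg

290 mg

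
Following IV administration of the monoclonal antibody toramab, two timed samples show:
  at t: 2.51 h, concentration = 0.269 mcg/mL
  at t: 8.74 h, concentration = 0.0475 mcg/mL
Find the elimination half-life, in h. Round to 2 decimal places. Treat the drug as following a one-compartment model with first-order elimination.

2.49 h

k = ln(C₁/C₂) / (t₂ − t₁) = ln(0.269/0.0475) / (8.74 − 2.51)
  = 1.734 / 6.230 = 0.2783 h⁻¹
t½ = ln2 / k = 0.693147 / 0.2783 = 2.491 h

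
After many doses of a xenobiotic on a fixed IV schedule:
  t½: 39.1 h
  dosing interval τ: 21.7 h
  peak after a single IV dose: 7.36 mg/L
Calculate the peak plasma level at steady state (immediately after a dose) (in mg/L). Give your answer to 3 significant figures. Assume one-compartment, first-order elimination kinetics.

k = ln2 / t½ = 0.693147 / 39.1 = 0.01773 h⁻¹
e^(−kτ) = e^(−0.01773 × 21.7) = 0.6806
Accumulation ratio R = 1 / (1 − e^(−kτ)) = 1 / (1 − 0.6806) = 3.131
Steady-state peak = C₀ × R = 7.36 × 3.131 = 23.04 mg/L

23.0 mg/L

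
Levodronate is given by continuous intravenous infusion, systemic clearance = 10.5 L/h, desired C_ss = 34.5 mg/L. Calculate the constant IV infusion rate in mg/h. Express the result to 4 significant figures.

At steady state, infusion rate R₀ = Css × CL = 34.5 × 10.50 = 362.3 mg/h

362.3 mg/h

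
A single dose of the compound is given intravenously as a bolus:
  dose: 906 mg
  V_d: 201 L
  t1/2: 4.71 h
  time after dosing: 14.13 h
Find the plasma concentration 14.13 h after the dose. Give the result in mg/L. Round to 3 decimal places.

C₀ = Dose / Vd = 906.0 / 201 = 4.507 mg/L
k = ln2 / t½ = 0.693147 / 4.71 = 0.1472 h⁻¹
t / t½ = 14.13 / 4.71 = 3 half-lives
C = C₀ × (1/2)^3 = 4.507 × 0.1250 = 0.5634 mg/L

0.563 mg/L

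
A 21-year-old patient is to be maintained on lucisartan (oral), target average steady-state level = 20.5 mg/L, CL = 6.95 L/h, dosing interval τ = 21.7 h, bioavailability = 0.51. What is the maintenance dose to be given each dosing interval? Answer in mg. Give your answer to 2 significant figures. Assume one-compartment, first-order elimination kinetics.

6100 mg

At steady state, F × (Dose/τ) = Css × CL.
Dose = Css × CL × τ / F = 20.5 × 6.950 × 21.7 / 0.51 = 6062 mg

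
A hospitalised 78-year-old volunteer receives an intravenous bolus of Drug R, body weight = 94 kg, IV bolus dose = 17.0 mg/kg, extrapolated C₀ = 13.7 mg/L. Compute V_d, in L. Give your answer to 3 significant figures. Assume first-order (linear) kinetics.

117 L

Dose = 17.0 × 94 = 1598 mg
Vd = Dose / C₀ = 1598 / 13.7 = 116.6 L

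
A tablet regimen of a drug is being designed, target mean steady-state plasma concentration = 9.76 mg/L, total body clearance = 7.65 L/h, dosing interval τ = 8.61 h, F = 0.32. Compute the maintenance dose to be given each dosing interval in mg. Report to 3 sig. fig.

At steady state, F × (Dose/τ) = Css × CL.
Dose = Css × CL × τ / F = 9.76 × 7.650 × 8.61 / 0.32 = 2009 mg

2010 mg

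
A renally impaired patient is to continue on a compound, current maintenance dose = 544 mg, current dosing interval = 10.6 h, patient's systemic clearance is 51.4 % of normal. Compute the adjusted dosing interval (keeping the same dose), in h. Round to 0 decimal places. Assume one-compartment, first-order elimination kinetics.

To keep the same average steady-state level, dosing rate must scale with clearance.
CL ratio = 51.4 / 100 = 0.5140
New interval (same dose) = 10.6 / 0.5140 = 20.62 h

21 h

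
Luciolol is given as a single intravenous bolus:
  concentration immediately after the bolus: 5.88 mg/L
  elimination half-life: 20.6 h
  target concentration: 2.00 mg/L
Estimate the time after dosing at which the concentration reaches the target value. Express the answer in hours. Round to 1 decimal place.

k = ln2 / t½ = 0.693147 / 20.6 = 0.03365 h⁻¹
t = ln(C₀ / C) / k = ln(5.880 / 2.00) / 0.03365
  = ln(2.940) / 0.03365 = 1.078 / 0.03365 = 32.04 h

32.0 h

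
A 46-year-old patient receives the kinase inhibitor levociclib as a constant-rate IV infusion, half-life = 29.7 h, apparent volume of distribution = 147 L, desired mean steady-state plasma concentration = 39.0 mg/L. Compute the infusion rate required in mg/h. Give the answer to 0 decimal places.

134 mg/h

k = ln2 / t½ = 0.693147 / 29.7 = 0.02334 h⁻¹
CL = k × Vd = 0.02334 × 147 = 3.431 L/h
At steady state, infusion rate R₀ = Css × CL = 39.0 × 3.431 = 133.8 mg/h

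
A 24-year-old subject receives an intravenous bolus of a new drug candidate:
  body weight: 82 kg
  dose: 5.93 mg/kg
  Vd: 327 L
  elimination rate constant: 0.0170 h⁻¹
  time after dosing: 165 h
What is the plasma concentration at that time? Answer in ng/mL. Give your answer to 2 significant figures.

90 ng/mL

Total dose = 5.93 × 82 = 486.3 mg
C₀ = Dose / Vd = 486.3 / 327 = 1.487 mg/L
C = C₀ · e^(−k·t) = 1.487 × e^(−0.01700 × 165)
  = 1.487 × 0.06051 = 0.08998 mg/L
Convert: 0.08998 mg/L × 1000 = 89.98 ng/mL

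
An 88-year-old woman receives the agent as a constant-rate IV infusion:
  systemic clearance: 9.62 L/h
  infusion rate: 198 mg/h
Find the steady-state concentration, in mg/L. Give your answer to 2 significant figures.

21 mg/L

At steady state Css = R₀ / CL = 198 / 9.620 = 20.58 mg/L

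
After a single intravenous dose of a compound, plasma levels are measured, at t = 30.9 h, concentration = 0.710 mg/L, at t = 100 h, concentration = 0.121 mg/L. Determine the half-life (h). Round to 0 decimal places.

27 h

k = ln(C₁/C₂) / (t₂ − t₁) = ln(0.710/0.121) / (100 − 30.9)
  = 1.769 / 69.10 = 0.02560 h⁻¹
t½ = ln2 / k = 0.693147 / 0.02560 = 27.08 h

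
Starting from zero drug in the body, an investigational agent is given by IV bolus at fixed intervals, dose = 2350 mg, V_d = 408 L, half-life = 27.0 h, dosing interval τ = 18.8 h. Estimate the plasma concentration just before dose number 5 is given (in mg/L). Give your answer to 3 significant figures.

7.94 mg/L

C₀ per dose = Dose / Vd = 2350 / 408 = 5.760 mg/L
k = ln2 / t½ = 0.693147 / 27.0 = 0.02567 h⁻¹
Fraction remaining after one interval: r = e^(−kτ) = e^(−0.02567 × 18.8) = 0.6172
Before dose 5, 4 doses have been given (aged 1τ, 2τ, 3τ, 4τ).
C_trough = C₀ × (r + r² + … + r^4) = C₀ × r(1−r^4)/(1−r)
        = 5.760 × 0.6172 × (1 − 0.1451) / (1 − 0.6172) = 7.939 mg/L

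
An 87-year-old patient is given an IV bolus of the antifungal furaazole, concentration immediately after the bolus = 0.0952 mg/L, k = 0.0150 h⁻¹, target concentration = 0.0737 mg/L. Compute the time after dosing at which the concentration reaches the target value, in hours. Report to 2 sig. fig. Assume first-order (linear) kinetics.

t = ln(C₀ / C) / k = ln(0.09520 / 0.0737) / 0.01500
  = ln(1.292) / 0.01500 = 0.2562 / 0.01500 = 17.08 h

17 h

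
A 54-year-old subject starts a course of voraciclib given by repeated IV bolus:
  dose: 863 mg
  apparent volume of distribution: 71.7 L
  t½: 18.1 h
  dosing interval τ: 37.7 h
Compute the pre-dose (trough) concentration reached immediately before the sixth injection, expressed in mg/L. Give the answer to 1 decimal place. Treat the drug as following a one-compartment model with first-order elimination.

3.7 mg/L

C₀ per dose = Dose / Vd = 863 / 71.7 = 12.04 mg/L
k = ln2 / t½ = 0.693147 / 18.1 = 0.03830 h⁻¹
Fraction remaining after one interval: r = e^(−kτ) = e^(−0.03830 × 37.7) = 0.2360
Before dose 6, 5 doses have been given (aged 1τ, 2τ, 3τ, 4τ, 5τ).
C_trough = C₀ × (r + r² + … + r^5) = C₀ × r(1−r^5)/(1−r)
        = 12.04 × 0.2360 × (1 − 0.0007321) / (1 − 0.2360) = 3.716 mg/L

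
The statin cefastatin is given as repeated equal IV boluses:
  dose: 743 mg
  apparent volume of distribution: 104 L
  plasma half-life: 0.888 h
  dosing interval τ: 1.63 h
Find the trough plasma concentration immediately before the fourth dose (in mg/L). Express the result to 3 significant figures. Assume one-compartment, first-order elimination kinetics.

C₀ per dose = Dose / Vd = 743 / 104 = 7.144 mg/L
k = ln2 / t½ = 0.693147 / 0.888 = 0.7806 h⁻¹
Fraction remaining after one interval: r = e^(−kτ) = e^(−0.7806 × 1.63) = 0.2802
Before dose 4, 3 doses have been given (aged 1τ, 2τ, 3τ).
C_trough = C₀ × (r + r² + … + r^3) = C₀ × r(1−r^3)/(1−r)
        = 7.144 × 0.2802 × (1 − 0.02200) / (1 − 0.2802) = 2.720 mg/L

2.72 mg/L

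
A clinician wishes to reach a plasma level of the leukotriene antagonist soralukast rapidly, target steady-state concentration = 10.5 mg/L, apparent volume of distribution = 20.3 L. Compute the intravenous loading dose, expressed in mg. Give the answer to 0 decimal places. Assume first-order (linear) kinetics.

LD = Css × Vd = 10.5 × 20.3 = 213.2 mg

213 mg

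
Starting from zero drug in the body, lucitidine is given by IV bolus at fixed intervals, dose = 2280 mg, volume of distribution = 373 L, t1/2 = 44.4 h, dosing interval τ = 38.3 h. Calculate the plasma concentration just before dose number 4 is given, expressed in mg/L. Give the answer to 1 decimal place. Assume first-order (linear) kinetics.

6.2 mg/L

C₀ per dose = Dose / Vd = 2280 / 373 = 6.113 mg/L
k = ln2 / t½ = 0.693147 / 44.4 = 0.01561 h⁻¹
Fraction remaining after one interval: r = e^(−kτ) = e^(−0.01561 × 38.3) = 0.5500
Before dose 4, 3 doses have been given (aged 1τ, 2τ, 3τ).
C_trough = C₀ × (r + r² + … + r^3) = C₀ × r(1−r^3)/(1−r)
        = 6.113 × 0.5500 × (1 − 0.1664) / (1 − 0.5500) = 6.228 mg/L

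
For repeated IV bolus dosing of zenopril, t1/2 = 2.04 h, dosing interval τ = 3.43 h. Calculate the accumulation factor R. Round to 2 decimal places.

k = ln2 / t½ = 0.693147 / 2.04 = 0.3398 h⁻¹
e^(−kτ) = e^(−0.3398 × 3.43) = 0.3118
Accumulation ratio R = 1 / (1 − e^(−kτ)) = 1 / (1 − 0.3118) = 1.453

1.45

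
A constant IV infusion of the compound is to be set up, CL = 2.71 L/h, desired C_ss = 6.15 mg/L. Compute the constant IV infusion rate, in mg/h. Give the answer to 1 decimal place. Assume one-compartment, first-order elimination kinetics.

At steady state, infusion rate R₀ = Css × CL = 6.15 × 2.710 = 16.67 mg/h

16.7 mg/h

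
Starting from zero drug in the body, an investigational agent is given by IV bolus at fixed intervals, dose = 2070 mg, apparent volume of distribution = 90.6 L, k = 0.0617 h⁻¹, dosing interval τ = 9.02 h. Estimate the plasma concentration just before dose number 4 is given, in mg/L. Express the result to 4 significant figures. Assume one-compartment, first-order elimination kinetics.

24.91 mg/L

C₀ per dose = Dose / Vd = 2070 / 90.6 = 22.85 mg/L
Fraction remaining after one interval: r = e^(−kτ) = e^(−0.06170 × 9.02) = 0.5732
Before dose 4, 3 doses have been given (aged 1τ, 2τ, 3τ).
C_trough = C₀ × (r + r² + … + r^3) = C₀ × r(1−r^3)/(1−r)
        = 22.85 × 0.5732 × (1 − 0.1883) / (1 − 0.5732) = 24.91 mg/L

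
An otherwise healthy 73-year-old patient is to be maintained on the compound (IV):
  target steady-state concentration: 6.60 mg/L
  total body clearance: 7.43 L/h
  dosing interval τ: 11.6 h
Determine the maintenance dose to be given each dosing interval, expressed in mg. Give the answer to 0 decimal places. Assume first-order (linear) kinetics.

At steady state, Dose/τ = Css × CL.
Dose = Css × CL × τ = 6.60 × 7.430 × 11.6 = 568.8 mg

569 mg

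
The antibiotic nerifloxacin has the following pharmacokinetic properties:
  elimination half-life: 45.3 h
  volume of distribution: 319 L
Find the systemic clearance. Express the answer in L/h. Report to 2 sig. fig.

4.9 L/h

k = ln2 / t½ = 0.693147 / 45.3 = 0.01530 h⁻¹
CL = k × Vd = 0.01530 × 319 = 4.881 L/h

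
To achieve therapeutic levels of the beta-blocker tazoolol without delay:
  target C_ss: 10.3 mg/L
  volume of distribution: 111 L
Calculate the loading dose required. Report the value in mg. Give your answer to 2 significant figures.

1100 mg

LD = Css × Vd = 10.3 × 111 = 1143 mg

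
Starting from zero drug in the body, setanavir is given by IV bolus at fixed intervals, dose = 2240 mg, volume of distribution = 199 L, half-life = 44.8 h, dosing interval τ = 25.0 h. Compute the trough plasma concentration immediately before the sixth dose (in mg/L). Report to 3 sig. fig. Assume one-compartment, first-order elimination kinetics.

C₀ per dose = Dose / Vd = 2240 / 199 = 11.26 mg/L
k = ln2 / t½ = 0.693147 / 44.8 = 0.01547 h⁻¹
Fraction remaining after one interval: r = e^(−kτ) = e^(−0.01547 × 25.0) = 0.6793
Before dose 6, 5 doses have been given (aged 1τ, 2τ, 3τ, 4τ, 5τ).
C_trough = C₀ × (r + r² + … + r^5) = C₀ × r(1−r^5)/(1−r)
        = 11.26 × 0.6793 × (1 − 0.1446) / (1 − 0.6793) = 20.40 mg/L

20.4 mg/L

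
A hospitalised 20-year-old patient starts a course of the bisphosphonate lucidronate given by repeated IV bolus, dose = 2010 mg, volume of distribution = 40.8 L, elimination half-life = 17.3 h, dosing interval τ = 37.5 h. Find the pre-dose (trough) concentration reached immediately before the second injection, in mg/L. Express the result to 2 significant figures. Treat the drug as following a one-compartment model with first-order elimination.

C₀ per dose = Dose / Vd = 2010 / 40.8 = 49.26 mg/L
k = ln2 / t½ = 0.693147 / 17.3 = 0.04007 h⁻¹
Fraction remaining after one interval: r = e^(−kτ) = e^(−0.04007 × 37.5) = 0.2225
Before dose 2, 1 dose has been given (aged 1τ).
C_trough = C₀ × r = 49.26 × 0.2225 = 10.96 mg/L

11 mg/L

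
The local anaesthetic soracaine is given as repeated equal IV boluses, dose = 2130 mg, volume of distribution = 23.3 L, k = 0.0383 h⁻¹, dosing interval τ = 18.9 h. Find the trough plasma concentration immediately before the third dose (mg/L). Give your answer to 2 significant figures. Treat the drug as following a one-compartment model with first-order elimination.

66 mg/L

C₀ per dose = Dose / Vd = 2130 / 23.3 = 91.42 mg/L
Fraction remaining after one interval: r = e^(−kτ) = e^(−0.03830 × 18.9) = 0.4849
Before dose 3, 2 doses have been given (aged 1τ, 2τ).
C_trough = C₀ × (r + r²) = 91.42 × (0.4849 + 0.2351) = 65.82 mg/L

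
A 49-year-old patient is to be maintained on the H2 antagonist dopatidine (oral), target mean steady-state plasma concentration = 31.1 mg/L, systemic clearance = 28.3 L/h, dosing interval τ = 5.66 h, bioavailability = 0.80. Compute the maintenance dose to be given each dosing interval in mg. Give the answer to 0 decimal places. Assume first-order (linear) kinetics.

6227 mg

At steady state, F × (Dose/τ) = Css × CL.
Dose = Css × CL × τ / F = 31.1 × 28.30 × 5.66 / 0.80 = 6227 mg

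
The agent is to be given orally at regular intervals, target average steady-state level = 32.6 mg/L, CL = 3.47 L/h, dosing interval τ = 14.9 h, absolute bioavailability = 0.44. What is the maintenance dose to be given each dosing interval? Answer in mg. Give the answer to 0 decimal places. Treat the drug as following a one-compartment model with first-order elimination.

3831 mg

At steady state, F × (Dose/τ) = Css × CL.
Dose = Css × CL × τ / F = 32.6 × 3.470 × 14.9 / 0.44 = 3831 mg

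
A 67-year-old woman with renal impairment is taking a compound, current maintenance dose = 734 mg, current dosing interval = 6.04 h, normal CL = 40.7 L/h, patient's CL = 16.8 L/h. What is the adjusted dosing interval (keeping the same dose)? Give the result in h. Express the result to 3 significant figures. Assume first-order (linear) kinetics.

To keep the same average steady-state level, dosing rate must scale with clearance.
CL ratio = 16.8 / 40.7 = 0.4128
New interval (same dose) = 6.04 / 0.4128 = 14.63 h

14.6 h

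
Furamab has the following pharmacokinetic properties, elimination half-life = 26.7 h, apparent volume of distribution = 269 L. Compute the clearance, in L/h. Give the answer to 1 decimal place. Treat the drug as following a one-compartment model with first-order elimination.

7.0 L/h

k = ln2 / t½ = 0.693147 / 26.7 = 0.02596 h⁻¹
CL = k × Vd = 0.02596 × 269 = 6.983 L/h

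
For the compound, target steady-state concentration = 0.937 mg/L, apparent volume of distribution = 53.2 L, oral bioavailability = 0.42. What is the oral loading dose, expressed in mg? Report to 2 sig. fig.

120 mg

LD = Css × Vd / F = 0.937 × 53.2 / 0.42 = 118.7 mg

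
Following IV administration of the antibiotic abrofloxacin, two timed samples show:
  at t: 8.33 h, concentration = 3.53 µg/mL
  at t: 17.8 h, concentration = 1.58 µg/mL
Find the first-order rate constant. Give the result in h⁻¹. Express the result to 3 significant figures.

k = ln(C₁/C₂) / (t₂ − t₁) = ln(3.53/1.58) / (17.8 − 8.33)
  = 0.8039 / 9.470 = 0.08489 h⁻¹

0.0849 h⁻¹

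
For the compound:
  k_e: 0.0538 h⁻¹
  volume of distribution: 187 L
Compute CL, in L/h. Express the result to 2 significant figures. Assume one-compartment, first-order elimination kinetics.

10 L/h

CL = k × Vd = 0.0538 × 187 = 10.06 L/h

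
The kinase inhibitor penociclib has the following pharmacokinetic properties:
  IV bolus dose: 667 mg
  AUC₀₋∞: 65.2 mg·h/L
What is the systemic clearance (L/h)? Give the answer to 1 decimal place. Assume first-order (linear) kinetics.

10.2 L/h

CL = Dose / AUC = 667 / 65.2 = 10.23 L/h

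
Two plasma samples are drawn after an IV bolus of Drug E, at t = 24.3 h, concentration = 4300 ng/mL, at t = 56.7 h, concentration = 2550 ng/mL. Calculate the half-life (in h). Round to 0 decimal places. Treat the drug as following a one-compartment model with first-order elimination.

43 h

k = ln(C₁/C₂) / (t₂ − t₁) = ln(4300/2550) / (56.7 − 24.3)
  = 0.5225 / 32.40 = 0.01613 h⁻¹
t½ = ln2 / k = 0.693147 / 0.01613 = 42.97 h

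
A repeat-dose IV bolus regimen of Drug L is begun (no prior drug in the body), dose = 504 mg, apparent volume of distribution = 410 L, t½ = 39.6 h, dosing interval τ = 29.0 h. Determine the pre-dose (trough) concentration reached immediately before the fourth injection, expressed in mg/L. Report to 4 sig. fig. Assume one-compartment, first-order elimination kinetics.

C₀ per dose = Dose / Vd = 504 / 410 = 1.229 mg/L
k = ln2 / t½ = 0.693147 / 39.6 = 0.01750 h⁻¹
Fraction remaining after one interval: r = e^(−kτ) = e^(−0.01750 × 29.0) = 0.6020
Before dose 4, 3 doses have been given (aged 1τ, 2τ, 3τ).
C_trough = C₀ × (r + r² + … + r^3) = C₀ × r(1−r^3)/(1−r)
        = 1.229 × 0.6020 × (1 − 0.2182) / (1 − 0.6020) = 1.453 mg/L

1.453 mg/L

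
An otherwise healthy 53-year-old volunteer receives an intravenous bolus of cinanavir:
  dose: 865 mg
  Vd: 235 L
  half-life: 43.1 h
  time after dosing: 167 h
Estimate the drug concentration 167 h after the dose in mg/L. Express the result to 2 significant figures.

C₀ = Dose / Vd = 865.0 / 235 = 3.681 mg/L
k = ln2 / t½ = 0.693147 / 43.1 = 0.01608 h⁻¹
C = C₀ · e^(−k·t) = 3.681 × e^(−0.01608 × 167)
  = 3.681 × 0.06820 = 0.2510 mg/L

0.25 mg/L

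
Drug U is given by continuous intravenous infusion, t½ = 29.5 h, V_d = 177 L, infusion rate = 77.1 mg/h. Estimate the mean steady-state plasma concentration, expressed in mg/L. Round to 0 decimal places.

19 mg/L

k = ln2 / t½ = 0.693147 / 29.5 = 0.02350 h⁻¹
CL = k × Vd = 0.02350 × 177 = 4.160 L/h
At steady state Css = R₀ / CL = 77.1 / 4.160 = 18.53 mg/L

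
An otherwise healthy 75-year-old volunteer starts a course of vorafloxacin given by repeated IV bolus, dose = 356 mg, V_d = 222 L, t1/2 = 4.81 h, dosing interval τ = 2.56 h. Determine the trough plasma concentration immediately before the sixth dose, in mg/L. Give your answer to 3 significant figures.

C₀ per dose = Dose / Vd = 356 / 222 = 1.604 mg/L
k = ln2 / t½ = 0.693147 / 4.81 = 0.1441 h⁻¹
Fraction remaining after one interval: r = e^(−kτ) = e^(−0.1441 × 2.56) = 0.6915
Before dose 6, 5 doses have been given (aged 1τ, 2τ, 3τ, 4τ, 5τ).
C_trough = C₀ × (r + r² + … + r^5) = C₀ × r(1−r^5)/(1−r)
        = 1.604 × 0.6915 × (1 − 0.1581) / (1 − 0.6915) = 3.027 mg/L

3.03 mg/L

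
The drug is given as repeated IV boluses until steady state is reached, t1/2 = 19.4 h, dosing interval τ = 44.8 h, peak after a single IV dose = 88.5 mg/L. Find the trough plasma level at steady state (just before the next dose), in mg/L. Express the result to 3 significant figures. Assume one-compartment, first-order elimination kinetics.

22.4 mg/L

k = ln2 / t½ = 0.693147 / 19.4 = 0.03573 h⁻¹
e^(−kτ) = e^(−0.03573 × 44.8) = 0.2018
Accumulation ratio R = 1 / (1 − e^(−kτ)) = 1 / (1 − 0.2018) = 1.253
Steady-state trough = C₀ × R × e^(−kτ) = 88.5 × 1.253 × 0.2018 = 22.38 mg/L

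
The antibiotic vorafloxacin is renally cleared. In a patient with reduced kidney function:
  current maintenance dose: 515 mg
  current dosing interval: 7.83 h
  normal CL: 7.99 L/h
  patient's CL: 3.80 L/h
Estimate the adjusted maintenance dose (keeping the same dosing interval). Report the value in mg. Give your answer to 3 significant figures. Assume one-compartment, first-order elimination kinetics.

To keep the same average steady-state level, dosing rate must scale with clearance.
CL ratio = 3.80 / 7.99 = 0.4756
New dose (same interval) = 515 × 0.4756 = 244.9 mg

245 mg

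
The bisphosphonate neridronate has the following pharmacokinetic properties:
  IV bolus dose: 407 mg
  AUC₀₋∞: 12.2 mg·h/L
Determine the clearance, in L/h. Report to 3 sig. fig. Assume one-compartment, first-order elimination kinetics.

33.4 L/h

CL = Dose / AUC = 407 / 12.2 = 33.36 L/h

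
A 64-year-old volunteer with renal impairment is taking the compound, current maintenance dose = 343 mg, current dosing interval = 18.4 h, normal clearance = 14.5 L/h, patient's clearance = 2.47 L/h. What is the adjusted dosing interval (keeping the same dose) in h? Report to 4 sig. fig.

108.0 h

To keep the same average steady-state level, dosing rate must scale with clearance.
CL ratio = 2.47 / 14.5 = 0.1703
New interval (same dose) = 18.4 / 0.1703 = 108.0 h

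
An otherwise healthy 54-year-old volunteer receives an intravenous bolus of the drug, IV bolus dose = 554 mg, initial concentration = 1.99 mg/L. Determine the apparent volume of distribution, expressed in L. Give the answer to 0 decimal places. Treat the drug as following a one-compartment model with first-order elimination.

Vd = Dose / C₀ = 554.0 / 1.99 = 278.4 L

278 L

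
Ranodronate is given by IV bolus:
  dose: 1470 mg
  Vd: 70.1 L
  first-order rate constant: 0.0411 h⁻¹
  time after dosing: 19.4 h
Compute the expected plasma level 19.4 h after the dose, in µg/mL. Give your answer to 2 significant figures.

9.4 µg/mL

C₀ = Dose / Vd = 1470 / 70.1 = 20.97 mg/L
C = C₀ · e^(−k·t) = 20.97 × e^(−0.04110 × 19.4)
  = 20.97 × 0.4505 = 9.447 mg/L
(9.447 mg/L = 9.447 µg/mL)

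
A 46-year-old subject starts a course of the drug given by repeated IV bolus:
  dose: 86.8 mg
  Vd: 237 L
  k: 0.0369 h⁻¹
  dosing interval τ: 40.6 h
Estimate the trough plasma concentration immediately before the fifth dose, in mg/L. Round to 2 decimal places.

C₀ per dose = Dose / Vd = 86.8 / 237 = 0.3662 mg/L
Fraction remaining after one interval: r = e^(−kτ) = e^(−0.03690 × 40.6) = 0.2235
Before dose 5, 4 doses have been given (aged 1τ, 2τ, 3τ, 4τ).
C_trough = C₀ × (r + r² + … + r^4) = C₀ × r(1−r^4)/(1−r)
        = 0.3662 × 0.2235 × (1 − 0.002495) / (1 − 0.2235) = 0.1051 mg/L

0.11 mg/L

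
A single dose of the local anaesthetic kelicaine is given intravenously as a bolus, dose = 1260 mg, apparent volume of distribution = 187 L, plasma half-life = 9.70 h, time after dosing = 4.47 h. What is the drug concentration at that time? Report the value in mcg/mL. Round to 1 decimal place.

4.9 mcg/mL

C₀ = Dose / Vd = 1260 / 187 = 6.738 mg/L
k = ln2 / t½ = 0.693147 / 9.70 = 0.07146 h⁻¹
C = C₀ · e^(−k·t) = 6.738 × e^(−0.07146 × 4.47)
  = 6.738 × 0.7266 = 4.896 mg/L
(4.896 mg/L = 4.896 mcg/mL)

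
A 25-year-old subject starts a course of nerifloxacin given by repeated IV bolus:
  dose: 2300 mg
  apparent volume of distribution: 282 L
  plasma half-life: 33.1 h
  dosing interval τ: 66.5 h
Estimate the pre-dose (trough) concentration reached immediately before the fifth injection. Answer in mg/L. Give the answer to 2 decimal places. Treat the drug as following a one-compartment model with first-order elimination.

C₀ per dose = Dose / Vd = 2300 / 282 = 8.156 mg/L
k = ln2 / t½ = 0.693147 / 33.1 = 0.02094 h⁻¹
Fraction remaining after one interval: r = e^(−kτ) = e^(−0.02094 × 66.5) = 0.2485
Before dose 5, 4 doses have been given (aged 1τ, 2τ, 3τ, 4τ).
C_trough = C₀ × (r + r² + … + r^4) = C₀ × r(1−r^4)/(1−r)
        = 8.156 × 0.2485 × (1 − 0.003813) / (1 − 0.2485) = 2.687 mg/L

2.69 mg/L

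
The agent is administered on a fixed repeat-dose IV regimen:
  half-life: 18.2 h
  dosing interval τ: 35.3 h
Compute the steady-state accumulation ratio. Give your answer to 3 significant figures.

1.35

k = ln2 / t½ = 0.693147 / 18.2 = 0.03809 h⁻¹
e^(−kτ) = e^(−0.03809 × 35.3) = 0.2606
Accumulation ratio R = 1 / (1 − e^(−kτ)) = 1 / (1 − 0.2606) = 1.352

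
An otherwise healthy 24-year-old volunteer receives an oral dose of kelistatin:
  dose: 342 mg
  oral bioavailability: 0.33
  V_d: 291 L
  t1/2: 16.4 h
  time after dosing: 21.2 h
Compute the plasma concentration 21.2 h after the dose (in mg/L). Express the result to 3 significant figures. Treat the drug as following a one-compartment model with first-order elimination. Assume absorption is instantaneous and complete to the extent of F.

Amount reaching circulation = F × Dose = 0.33 × 342.0 = 112.9 mg
C₀ = F·Dose / Vd = 112.9 / 291 = 0.3880 mg/L
k = ln2 / t½ = 0.693147 / 16.4 = 0.04227 h⁻¹
C = C₀ · e^(−k·t) = 0.3880 × e^(−0.04227 × 21.2)
  = 0.3880 × 0.4081 = 0.1583 mg/L

0.158 mg/L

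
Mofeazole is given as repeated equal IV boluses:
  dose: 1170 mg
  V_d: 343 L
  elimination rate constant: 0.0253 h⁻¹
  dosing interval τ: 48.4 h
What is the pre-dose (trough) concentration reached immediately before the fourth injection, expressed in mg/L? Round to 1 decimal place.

C₀ per dose = Dose / Vd = 1170 / 343 = 3.411 mg/L
Fraction remaining after one interval: r = e^(−kτ) = e^(−0.02530 × 48.4) = 0.2939
Before dose 4, 3 doses have been given (aged 1τ, 2τ, 3τ).
C_trough = C₀ × (r + r² + … + r^3) = C₀ × r(1−r^3)/(1−r)
        = 3.411 × 0.2939 × (1 − 0.02539) / (1 − 0.2939) = 1.384 mg/L

1.4 mg/L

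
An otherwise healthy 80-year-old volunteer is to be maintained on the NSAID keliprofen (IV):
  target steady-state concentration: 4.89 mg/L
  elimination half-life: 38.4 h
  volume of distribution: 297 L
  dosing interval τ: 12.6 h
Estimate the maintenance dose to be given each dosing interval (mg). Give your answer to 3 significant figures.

330 mg

k = ln2 / t½ = 0.693147 / 38.4 = 0.01805 h⁻¹
CL = k × Vd = 0.01805 × 297 = 5.361 L/h
At steady state, Dose/τ = Css × CL.
Dose = Css × CL × τ = 4.89 × 5.361 × 12.6 = 330.3 mg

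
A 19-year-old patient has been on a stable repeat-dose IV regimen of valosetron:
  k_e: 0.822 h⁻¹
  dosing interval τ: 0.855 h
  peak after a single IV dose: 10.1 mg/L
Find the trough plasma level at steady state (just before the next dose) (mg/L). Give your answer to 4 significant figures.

e^(−kτ) = e^(−0.8220 × 0.855) = 0.4952
Accumulation ratio R = 1 / (1 − e^(−kτ)) = 1 / (1 − 0.4952) = 1.981
Steady-state trough = C₀ × R × e^(−kτ) = 10.1 × 1.981 × 0.4952 = 9.908 mg/L

9.908 mg/L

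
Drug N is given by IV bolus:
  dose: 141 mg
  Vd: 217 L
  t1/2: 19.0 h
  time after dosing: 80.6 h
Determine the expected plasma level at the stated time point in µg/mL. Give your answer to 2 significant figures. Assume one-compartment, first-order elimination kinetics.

C₀ = Dose / Vd = 141.0 / 217 = 0.6498 mg/L
k = ln2 / t½ = 0.693147 / 19.0 = 0.03648 h⁻¹
C = C₀ · e^(−k·t) = 0.6498 × e^(−0.03648 × 80.6)
  = 0.6498 × 0.05285 = 0.03434 mg/L
(0.03434 mg/L = 0.03434 µg/mL)

0.034 µg/mL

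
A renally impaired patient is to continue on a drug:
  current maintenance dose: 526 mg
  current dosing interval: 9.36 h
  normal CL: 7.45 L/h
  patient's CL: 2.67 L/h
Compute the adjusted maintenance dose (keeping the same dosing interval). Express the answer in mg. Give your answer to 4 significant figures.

To keep the same average steady-state level, dosing rate must scale with clearance.
CL ratio = 2.67 / 7.45 = 0.3584
New dose (same interval) = 526 × 0.3584 = 188.5 mg

188.5 mg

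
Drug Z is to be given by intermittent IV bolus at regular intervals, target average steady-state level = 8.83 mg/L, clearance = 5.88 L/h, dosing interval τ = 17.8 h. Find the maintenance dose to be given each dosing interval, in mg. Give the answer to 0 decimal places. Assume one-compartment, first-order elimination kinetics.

At steady state, Dose/τ = Css × CL.
Dose = Css × CL × τ = 8.83 × 5.880 × 17.8 = 924.2 mg

924 mg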